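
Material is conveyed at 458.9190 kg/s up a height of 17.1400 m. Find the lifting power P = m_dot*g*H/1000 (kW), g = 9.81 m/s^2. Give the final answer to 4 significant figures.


P = 458.9190 * 9.81 * 17.1400 / 1000
P = 77.16 kW


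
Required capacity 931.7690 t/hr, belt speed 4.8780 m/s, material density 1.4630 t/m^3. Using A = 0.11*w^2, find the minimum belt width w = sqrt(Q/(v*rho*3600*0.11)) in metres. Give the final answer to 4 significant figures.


A_req = 931.7690 / (4.8780 * 1.4630 * 3600) = 0.0362677 m^2
w = sqrt(0.0362677 / 0.11)
w = 0.5742 m


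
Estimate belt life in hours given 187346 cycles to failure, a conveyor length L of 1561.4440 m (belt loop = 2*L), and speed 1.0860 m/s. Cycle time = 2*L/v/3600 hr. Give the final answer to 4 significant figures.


cycle_time = 2 * 1561.4440 / 1.0860 / 3600 = 0.798774 hr
life = 187346 * 0.798774 = 149600 hours


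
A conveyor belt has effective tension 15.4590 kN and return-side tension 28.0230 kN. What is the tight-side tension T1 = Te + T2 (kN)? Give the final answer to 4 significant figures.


T1 = Te + T2 = 15.4590 + 28.0230
T1 = 43.48 kN


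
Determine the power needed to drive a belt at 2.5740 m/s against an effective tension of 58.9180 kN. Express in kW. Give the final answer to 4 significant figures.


P = Te * v = 58.9180 * 2.5740
P = 151.7 kW


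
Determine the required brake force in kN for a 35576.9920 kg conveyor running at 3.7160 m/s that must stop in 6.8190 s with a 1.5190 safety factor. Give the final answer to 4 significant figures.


F = 35576.9920 * 3.7160 / 6.8190 * 1.5190 / 1000
F = 29.45 kN


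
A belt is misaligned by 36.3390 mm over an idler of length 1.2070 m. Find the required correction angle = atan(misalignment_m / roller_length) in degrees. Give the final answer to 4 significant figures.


misalign_m = 36.3390 / 1000 = 0.036339 m
angle = atan(0.036339 / 1.2070)
angle = 1.724 deg


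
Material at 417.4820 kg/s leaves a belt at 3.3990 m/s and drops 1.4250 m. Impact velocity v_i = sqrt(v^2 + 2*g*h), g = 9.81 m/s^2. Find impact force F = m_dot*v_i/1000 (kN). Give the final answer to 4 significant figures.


v_i = sqrt(3.3990^2 + 2*9.81*1.4250) = 6.28583 m/s
F = 417.4820 * 6.28583 / 1000
F = 2.624 kN


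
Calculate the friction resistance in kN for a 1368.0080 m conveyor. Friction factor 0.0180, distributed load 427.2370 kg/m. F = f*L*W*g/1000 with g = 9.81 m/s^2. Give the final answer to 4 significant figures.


F = 0.0180 * 1368.0080 * 427.2370 * 9.81 / 1000
F = 103.2 kN


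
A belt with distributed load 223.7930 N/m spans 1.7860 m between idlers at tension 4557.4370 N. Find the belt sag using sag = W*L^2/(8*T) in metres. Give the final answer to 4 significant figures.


sag = 223.7930 * 1.7860^2 / (8 * 4557.4370)
sag = 0.01958 m


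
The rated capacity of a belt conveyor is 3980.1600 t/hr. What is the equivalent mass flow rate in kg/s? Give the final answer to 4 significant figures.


m_dot = 3980.1600 * 1000 / 3600
m_dot = 1106 kg/s


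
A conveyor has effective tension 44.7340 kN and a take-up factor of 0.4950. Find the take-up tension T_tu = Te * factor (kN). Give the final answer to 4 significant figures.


T_tu = 44.7340 * 0.4950
T_tu = 22.14 kN


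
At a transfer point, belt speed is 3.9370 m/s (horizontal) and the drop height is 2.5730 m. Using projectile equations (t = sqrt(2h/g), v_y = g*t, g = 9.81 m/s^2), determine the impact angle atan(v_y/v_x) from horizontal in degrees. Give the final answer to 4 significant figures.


t = sqrt(2*2.5730/9.81) = 0.72427 s
v_y = 9.81 * 0.72427 = 7.10509 m/s
angle = atan(7.10509 / 3.9370) = 61.01 deg


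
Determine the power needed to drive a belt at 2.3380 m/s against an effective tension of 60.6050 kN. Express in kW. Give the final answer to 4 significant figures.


P = Te * v = 60.6050 * 2.3380
P = 141.7 kW


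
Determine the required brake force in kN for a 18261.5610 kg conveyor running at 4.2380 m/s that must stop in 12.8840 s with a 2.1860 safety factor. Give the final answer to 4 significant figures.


F = 18261.5610 * 4.2380 / 12.8840 * 2.1860 / 1000
F = 13.13 kN


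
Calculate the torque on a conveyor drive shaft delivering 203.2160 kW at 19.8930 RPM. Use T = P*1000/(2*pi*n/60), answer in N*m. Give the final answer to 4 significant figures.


omega = 2*pi*19.8930/60 = 2.08319 rad/s
T = 203.2160*1000 / 2.08319
T = 97550 N*m


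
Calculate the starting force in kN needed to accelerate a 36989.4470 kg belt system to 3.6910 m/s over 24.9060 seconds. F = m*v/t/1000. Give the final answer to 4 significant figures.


F = 36989.4470 * 3.6910 / 24.9060 / 1000
F = 5.482 kN


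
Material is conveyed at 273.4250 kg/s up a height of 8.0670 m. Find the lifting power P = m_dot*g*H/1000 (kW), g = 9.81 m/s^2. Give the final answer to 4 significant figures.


P = 273.4250 * 9.81 * 8.0670 / 1000
P = 21.64 kW


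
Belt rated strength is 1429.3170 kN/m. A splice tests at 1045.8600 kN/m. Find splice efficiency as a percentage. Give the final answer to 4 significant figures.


Eff = 1045.8600 / 1429.3170 * 100
Eff = 73.17 %


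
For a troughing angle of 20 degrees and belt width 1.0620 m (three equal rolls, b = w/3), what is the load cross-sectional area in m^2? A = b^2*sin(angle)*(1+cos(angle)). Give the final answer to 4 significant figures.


b = 1.0620/3 = 0.354 m
A = 0.354^2 * sin(20 deg) * (1 + cos(20 deg))
A = 0.08314 m^2


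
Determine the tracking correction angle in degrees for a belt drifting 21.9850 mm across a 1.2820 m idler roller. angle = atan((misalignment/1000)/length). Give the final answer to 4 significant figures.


misalign_m = 21.9850 / 1000 = 0.021985 m
angle = atan(0.021985 / 1.2820)
angle = 0.9825 deg


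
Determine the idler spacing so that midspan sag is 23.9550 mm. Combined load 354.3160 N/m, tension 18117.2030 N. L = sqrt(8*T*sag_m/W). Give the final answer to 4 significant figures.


sag = 23.9550/1000 = 0.023955 m
L = sqrt(8 * 18117.2030 * 0.023955 / 354.3160)
L = 3.130 m


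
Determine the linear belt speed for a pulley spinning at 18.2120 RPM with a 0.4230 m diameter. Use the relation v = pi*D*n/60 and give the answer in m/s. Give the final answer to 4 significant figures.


v = pi * 0.4230 * 18.2120 / 60
v = 0.4034 m/s


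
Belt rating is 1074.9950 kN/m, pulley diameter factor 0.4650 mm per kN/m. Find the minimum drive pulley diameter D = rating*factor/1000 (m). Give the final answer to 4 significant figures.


D = 1074.9950 * 0.4650 / 1000
D = 0.4999 m


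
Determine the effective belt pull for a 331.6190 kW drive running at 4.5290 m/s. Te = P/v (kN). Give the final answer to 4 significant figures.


Te = P / v = 331.6190 / 4.5290
Te = 73.22 kN


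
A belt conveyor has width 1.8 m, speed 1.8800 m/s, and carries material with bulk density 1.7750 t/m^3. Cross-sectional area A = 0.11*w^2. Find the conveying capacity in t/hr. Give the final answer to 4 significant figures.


A = 0.11 * 1.8^2 = 0.3564 m^2
C = 0.3564 * 1.8800 * 1.7750 * 3600
C = 4282 t/hr


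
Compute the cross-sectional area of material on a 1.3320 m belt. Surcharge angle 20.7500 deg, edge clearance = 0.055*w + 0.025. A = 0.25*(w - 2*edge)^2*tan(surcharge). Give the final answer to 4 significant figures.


edge = 0.055*1.3320 + 0.025 = 0.09826 m
ew = 1.3320 - 2*0.09826 = 1.13548 m
A = 0.25 * 1.13548^2 * tan(20.7500 deg)
A = 0.1221 m^2


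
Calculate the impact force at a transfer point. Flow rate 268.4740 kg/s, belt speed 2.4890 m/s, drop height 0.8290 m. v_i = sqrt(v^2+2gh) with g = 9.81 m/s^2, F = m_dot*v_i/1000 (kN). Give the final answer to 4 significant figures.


v_i = sqrt(2.4890^2 + 2*9.81*0.8290) = 4.73921 m/s
F = 268.4740 * 4.73921 / 1000
F = 1.272 kN


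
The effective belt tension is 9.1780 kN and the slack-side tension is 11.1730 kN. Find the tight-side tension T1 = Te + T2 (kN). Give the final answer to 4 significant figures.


T1 = Te + T2 = 9.1780 + 11.1730
T1 = 20.35 kN


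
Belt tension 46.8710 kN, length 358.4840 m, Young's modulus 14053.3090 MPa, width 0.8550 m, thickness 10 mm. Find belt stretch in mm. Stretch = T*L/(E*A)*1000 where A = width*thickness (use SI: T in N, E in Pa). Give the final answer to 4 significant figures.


A = 0.8550 * 0.01 = 0.00855 m^2
Stretch = 46.8710*1000 * 358.4840 / (14053.3090e6 * 0.00855) * 1000
Stretch = 139.8 mm


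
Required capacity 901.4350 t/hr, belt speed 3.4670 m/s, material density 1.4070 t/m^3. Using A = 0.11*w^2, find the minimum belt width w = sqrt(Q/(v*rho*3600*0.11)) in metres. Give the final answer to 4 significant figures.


A_req = 901.4350 / (3.4670 * 1.4070 * 3600) = 0.0513315 m^2
w = sqrt(0.0513315 / 0.11)
w = 0.6831 m


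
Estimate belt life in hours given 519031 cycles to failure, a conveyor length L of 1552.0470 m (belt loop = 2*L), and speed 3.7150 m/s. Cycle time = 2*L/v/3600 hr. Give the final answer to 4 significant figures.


cycle_time = 2 * 1552.0470 / 3.7150 / 3600 = 0.232099 hr
life = 519031 * 0.232099 = 120500 hours


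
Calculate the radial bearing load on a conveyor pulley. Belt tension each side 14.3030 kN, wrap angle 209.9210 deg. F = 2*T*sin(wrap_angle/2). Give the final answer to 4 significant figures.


F = 2 * 14.3030 * sin(209.9210/2 deg)
F = 27.64 kN


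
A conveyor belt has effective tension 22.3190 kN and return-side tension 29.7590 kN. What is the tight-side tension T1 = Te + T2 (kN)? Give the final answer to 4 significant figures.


T1 = Te + T2 = 22.3190 + 29.7590
T1 = 52.08 kN


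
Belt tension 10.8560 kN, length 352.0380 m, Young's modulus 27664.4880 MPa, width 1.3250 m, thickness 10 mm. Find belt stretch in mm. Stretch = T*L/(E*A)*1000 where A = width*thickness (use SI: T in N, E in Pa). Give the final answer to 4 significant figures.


A = 1.3250 * 0.01 = 0.01325 m^2
Stretch = 10.8560*1000 * 352.0380 / (27664.4880e6 * 0.01325) * 1000
Stretch = 10.43 mm


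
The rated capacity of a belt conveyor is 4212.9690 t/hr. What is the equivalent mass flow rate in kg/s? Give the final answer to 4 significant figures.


m_dot = 4212.9690 * 1000 / 3600
m_dot = 1170 kg/s


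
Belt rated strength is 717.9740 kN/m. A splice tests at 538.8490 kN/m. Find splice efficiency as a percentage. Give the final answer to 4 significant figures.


Eff = 538.8490 / 717.9740 * 100
Eff = 75.05 %


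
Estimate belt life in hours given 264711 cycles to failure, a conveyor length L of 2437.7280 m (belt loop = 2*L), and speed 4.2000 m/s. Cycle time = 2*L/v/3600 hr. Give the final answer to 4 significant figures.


cycle_time = 2 * 2437.7280 / 4.2000 / 3600 = 0.322451 hr
life = 264711 * 0.322451 = 85360 hours


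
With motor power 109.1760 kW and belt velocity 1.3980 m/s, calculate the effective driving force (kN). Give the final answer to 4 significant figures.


Te = P / v = 109.1760 / 1.3980
Te = 78.09 kN


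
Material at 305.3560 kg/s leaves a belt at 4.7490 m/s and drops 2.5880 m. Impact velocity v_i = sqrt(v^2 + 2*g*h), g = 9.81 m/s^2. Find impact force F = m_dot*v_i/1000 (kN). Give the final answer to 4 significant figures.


v_i = sqrt(4.7490^2 + 2*9.81*2.5880) = 8.56327 m/s
F = 305.3560 * 8.56327 / 1000
F = 2.615 kN


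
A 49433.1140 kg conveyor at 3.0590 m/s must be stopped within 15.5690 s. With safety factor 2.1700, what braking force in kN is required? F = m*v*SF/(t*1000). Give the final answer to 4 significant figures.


F = 49433.1140 * 3.0590 / 15.5690 * 2.1700 / 1000
F = 21.08 kN


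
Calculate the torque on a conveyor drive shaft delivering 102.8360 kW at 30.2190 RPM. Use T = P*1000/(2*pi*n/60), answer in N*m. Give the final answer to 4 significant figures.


omega = 2*pi*30.2190/60 = 3.16453 rad/s
T = 102.8360*1000 / 3.16453
T = 32500 N*m


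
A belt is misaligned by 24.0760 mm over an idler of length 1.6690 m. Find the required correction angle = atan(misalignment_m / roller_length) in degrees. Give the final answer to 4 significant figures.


misalign_m = 24.0760 / 1000 = 0.024076 m
angle = atan(0.024076 / 1.6690)
angle = 0.8265 deg


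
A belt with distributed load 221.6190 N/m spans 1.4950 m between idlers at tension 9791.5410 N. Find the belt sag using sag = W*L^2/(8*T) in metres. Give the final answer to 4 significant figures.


sag = 221.6190 * 1.4950^2 / (8 * 9791.5410)
sag = 0.006323 m


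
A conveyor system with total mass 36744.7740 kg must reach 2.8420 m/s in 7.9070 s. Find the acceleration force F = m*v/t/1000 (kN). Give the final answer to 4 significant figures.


F = 36744.7740 * 2.8420 / 7.9070 / 1000
F = 13.21 kN


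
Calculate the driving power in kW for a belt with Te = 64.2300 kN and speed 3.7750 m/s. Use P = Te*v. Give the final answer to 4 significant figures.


P = Te * v = 64.2300 * 3.7750
P = 242.5 kW


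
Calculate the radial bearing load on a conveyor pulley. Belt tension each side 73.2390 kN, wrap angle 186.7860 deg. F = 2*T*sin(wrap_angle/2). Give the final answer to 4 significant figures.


F = 2 * 73.2390 * sin(186.7860/2 deg)
F = 146.2 kN


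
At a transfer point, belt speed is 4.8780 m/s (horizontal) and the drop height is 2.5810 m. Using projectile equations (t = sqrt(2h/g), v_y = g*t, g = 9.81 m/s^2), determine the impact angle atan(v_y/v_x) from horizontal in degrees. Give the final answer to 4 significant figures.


t = sqrt(2*2.5810/9.81) = 0.725395 s
v_y = 9.81 * 0.725395 = 7.11612 m/s
angle = atan(7.11612 / 4.8780) = 55.57 deg


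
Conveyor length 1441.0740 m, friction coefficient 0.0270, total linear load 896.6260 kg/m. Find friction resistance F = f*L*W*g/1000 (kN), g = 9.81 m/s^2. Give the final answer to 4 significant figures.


F = 0.0270 * 1441.0740 * 896.6260 * 9.81 / 1000
F = 342.2 kN


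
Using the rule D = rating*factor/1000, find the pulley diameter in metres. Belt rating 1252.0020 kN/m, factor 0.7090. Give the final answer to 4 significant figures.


D = 1252.0020 * 0.7090 / 1000
D = 0.8877 m


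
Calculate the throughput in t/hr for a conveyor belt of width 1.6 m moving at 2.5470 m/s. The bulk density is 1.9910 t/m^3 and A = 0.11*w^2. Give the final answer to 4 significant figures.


A = 0.11 * 1.6^2 = 0.2816 m^2
C = 0.2816 * 2.5470 * 1.9910 * 3600
C = 5141 t/hr


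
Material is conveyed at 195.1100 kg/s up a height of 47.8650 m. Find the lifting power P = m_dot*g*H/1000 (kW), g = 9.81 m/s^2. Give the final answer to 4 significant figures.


P = 195.1100 * 9.81 * 47.8650 / 1000
P = 91.62 kW


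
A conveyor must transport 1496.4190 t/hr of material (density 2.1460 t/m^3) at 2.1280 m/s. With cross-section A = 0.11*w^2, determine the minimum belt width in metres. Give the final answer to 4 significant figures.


A_req = 1496.4190 / (2.1280 * 2.1460 * 3600) = 0.0910226 m^2
w = sqrt(0.0910226 / 0.11)
w = 0.9097 m


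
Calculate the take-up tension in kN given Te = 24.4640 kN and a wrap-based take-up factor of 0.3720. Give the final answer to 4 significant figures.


T_tu = 24.4640 * 0.3720
T_tu = 9.101 kN


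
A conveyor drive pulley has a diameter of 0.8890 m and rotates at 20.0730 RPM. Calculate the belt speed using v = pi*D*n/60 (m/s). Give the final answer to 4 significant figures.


v = pi * 0.8890 * 20.0730 / 60
v = 0.9344 m/s


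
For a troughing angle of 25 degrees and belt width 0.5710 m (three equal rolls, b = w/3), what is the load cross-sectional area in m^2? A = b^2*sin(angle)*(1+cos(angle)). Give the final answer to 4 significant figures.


b = 0.5710/3 = 0.190333 m
A = 0.190333^2 * sin(25 deg) * (1 + cos(25 deg))
A = 0.02919 m^2


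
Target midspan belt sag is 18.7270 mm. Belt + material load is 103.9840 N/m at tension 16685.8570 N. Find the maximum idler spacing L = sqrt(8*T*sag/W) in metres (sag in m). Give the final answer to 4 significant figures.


sag = 18.7270/1000 = 0.018727 m
L = sqrt(8 * 16685.8570 * 0.018727 / 103.9840)
L = 4.903 m


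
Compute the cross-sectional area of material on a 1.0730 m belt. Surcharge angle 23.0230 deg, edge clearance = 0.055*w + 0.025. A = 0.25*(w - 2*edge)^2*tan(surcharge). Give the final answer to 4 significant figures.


edge = 0.055*1.0730 + 0.025 = 0.084015 m
ew = 1.0730 - 2*0.084015 = 0.90497 m
A = 0.25 * 0.90497^2 * tan(23.0230 deg)
A = 0.08701 m^2


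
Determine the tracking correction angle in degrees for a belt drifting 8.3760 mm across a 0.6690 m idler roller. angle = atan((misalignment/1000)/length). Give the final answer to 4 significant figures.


misalign_m = 8.3760 / 1000 = 0.008376 m
angle = atan(0.008376 / 0.6690)
angle = 0.7173 deg


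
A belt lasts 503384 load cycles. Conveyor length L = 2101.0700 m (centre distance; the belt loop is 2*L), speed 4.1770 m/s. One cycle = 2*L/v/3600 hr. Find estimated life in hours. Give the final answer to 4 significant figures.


cycle_time = 2 * 2101.0700 / 4.1770 / 3600 = 0.27945 hr
life = 503384 * 0.27945 = 140700 hours


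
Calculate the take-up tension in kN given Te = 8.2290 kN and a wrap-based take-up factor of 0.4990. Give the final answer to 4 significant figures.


T_tu = 8.2290 * 0.4990
T_tu = 4.106 kN


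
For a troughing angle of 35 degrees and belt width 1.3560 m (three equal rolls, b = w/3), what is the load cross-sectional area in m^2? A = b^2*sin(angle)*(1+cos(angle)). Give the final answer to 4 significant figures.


b = 1.3560/3 = 0.452 m
A = 0.452^2 * sin(35 deg) * (1 + cos(35 deg))
A = 0.2132 m^2


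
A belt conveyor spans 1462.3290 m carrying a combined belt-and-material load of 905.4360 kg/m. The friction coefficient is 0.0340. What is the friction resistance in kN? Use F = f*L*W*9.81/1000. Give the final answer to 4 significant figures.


F = 0.0340 * 1462.3290 * 905.4360 * 9.81 / 1000
F = 441.6 kN


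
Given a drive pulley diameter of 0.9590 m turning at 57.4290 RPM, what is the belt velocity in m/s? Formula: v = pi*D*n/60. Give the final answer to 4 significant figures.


v = pi * 0.9590 * 57.4290 / 60
v = 2.884 m/s


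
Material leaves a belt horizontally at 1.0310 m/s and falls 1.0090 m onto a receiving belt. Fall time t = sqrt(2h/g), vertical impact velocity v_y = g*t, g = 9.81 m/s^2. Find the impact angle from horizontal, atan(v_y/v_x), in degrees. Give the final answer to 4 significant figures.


t = sqrt(2*1.0090/9.81) = 0.453551 s
v_y = 9.81 * 0.453551 = 4.44934 m/s
angle = atan(4.44934 / 1.0310) = 76.95 deg


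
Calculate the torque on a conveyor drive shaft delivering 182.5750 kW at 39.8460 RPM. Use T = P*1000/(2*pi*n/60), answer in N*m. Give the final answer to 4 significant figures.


omega = 2*pi*39.8460/60 = 4.17266 rad/s
T = 182.5750*1000 / 4.17266
T = 43760 N*m


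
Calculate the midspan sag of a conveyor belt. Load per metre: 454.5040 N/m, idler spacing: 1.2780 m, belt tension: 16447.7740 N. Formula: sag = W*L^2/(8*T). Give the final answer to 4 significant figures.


sag = 454.5040 * 1.2780^2 / (8 * 16447.7740)
sag = 0.005642 m


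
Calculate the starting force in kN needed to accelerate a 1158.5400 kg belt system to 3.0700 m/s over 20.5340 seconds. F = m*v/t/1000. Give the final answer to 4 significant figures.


F = 1158.5400 * 3.0700 / 20.5340 / 1000
F = 0.1732 kN


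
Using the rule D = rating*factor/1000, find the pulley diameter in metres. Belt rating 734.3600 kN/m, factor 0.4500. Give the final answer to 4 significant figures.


D = 734.3600 * 0.4500 / 1000
D = 0.3305 m


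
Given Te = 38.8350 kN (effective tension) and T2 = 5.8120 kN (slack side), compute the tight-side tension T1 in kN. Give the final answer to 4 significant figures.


T1 = Te + T2 = 38.8350 + 5.8120
T1 = 44.65 kN


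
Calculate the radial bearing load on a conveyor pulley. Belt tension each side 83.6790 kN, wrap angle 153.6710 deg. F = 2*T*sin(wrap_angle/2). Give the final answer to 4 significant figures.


F = 2 * 83.6790 * sin(153.6710/2 deg)
F = 163.0 kN


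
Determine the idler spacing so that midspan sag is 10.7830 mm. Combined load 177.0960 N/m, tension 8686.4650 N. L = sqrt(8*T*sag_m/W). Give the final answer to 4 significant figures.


sag = 10.7830/1000 = 0.010783 m
L = sqrt(8 * 8686.4650 * 0.010783 / 177.0960)
L = 2.057 m


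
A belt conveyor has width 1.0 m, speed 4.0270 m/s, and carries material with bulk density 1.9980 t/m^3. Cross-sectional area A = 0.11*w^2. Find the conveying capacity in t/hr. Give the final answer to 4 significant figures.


A = 0.11 * 1.0^2 = 0.11 m^2
C = 0.11 * 4.0270 * 1.9980 * 3600
C = 3186 t/hr


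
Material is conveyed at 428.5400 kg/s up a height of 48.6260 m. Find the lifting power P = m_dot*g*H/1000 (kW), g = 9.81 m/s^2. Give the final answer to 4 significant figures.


P = 428.5400 * 9.81 * 48.6260 / 1000
P = 204.4 kW


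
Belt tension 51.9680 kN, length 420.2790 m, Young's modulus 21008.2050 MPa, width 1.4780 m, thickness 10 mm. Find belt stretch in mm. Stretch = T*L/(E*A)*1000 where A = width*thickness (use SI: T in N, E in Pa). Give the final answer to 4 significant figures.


A = 1.4780 * 0.01 = 0.01478 m^2
Stretch = 51.9680*1000 * 420.2790 / (21008.2050e6 * 0.01478) * 1000
Stretch = 70.34 mm


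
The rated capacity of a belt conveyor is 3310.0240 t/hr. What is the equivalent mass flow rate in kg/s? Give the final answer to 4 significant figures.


m_dot = 3310.0240 * 1000 / 3600
m_dot = 919.5 kg/s


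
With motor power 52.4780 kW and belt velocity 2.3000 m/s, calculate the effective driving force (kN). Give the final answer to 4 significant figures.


Te = P / v = 52.4780 / 2.3000
Te = 22.82 kN


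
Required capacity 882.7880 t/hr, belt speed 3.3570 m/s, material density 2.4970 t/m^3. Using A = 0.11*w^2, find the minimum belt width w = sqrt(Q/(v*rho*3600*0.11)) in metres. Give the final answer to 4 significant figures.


A_req = 882.7880 / (3.3570 * 2.4970 * 3600) = 0.0292539 m^2
w = sqrt(0.0292539 / 0.11)
w = 0.5157 m


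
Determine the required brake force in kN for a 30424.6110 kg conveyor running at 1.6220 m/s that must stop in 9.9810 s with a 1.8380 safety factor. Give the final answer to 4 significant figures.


F = 30424.6110 * 1.6220 / 9.9810 * 1.8380 / 1000
F = 9.088 kN


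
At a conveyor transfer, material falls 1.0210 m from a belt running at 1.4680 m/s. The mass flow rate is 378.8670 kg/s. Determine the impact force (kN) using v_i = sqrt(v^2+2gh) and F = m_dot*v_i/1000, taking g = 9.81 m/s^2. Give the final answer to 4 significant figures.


v_i = sqrt(1.4680^2 + 2*9.81*1.0210) = 4.71031 m/s
F = 378.8670 * 4.71031 / 1000
F = 1.785 kN


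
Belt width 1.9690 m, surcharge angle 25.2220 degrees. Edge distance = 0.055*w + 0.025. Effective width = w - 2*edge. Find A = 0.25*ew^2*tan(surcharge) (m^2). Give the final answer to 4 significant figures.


edge = 0.055*1.9690 + 0.025 = 0.133295 m
ew = 1.9690 - 2*0.133295 = 1.70241 m
A = 0.25 * 1.70241^2 * tan(25.2220 deg)
A = 0.3413 m^2


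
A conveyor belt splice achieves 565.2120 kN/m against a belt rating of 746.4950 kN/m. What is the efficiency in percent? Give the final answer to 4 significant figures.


Eff = 565.2120 / 746.4950 * 100
Eff = 75.72 %


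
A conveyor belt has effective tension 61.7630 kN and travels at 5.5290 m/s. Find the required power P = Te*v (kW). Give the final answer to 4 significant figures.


P = Te * v = 61.7630 * 5.5290
P = 341.5 kW


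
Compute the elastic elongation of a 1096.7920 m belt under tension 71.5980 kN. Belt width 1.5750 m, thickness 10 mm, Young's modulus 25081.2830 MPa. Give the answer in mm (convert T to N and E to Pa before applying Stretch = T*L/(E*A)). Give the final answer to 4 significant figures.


A = 1.5750 * 0.01 = 0.01575 m^2
Stretch = 71.5980*1000 * 1096.7920 / (25081.2830e6 * 0.01575) * 1000
Stretch = 198.8 mm


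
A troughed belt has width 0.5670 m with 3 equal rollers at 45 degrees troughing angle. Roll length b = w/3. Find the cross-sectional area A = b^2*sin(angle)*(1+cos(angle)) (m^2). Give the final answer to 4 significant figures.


b = 0.5670/3 = 0.189 m
A = 0.189^2 * sin(45 deg) * (1 + cos(45 deg))
A = 0.04312 m^2


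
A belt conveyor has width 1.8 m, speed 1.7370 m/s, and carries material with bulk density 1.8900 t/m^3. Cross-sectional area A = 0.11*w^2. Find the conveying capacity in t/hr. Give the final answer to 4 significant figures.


A = 0.11 * 1.8^2 = 0.3564 m^2
C = 0.3564 * 1.7370 * 1.8900 * 3600
C = 4212 t/hr


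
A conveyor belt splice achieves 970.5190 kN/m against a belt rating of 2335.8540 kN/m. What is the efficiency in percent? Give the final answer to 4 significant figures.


Eff = 970.5190 / 2335.8540 * 100
Eff = 41.55 %


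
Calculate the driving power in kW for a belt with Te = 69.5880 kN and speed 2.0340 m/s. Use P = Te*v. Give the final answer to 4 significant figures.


P = Te * v = 69.5880 * 2.0340
P = 141.5 kW


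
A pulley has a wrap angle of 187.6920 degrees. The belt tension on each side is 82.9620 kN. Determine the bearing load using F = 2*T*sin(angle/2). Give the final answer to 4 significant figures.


F = 2 * 82.9620 * sin(187.6920/2 deg)
F = 165.6 kN


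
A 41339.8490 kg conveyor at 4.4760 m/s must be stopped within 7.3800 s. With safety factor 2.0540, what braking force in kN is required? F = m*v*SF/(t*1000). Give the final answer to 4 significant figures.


F = 41339.8490 * 4.4760 / 7.3800 * 2.0540 / 1000
F = 51.50 kN


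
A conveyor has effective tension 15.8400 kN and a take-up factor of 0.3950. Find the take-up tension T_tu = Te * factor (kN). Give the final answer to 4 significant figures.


T_tu = 15.8400 * 0.3950
T_tu = 6.257 kN


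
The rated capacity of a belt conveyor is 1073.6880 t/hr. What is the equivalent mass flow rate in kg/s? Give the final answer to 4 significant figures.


m_dot = 1073.6880 * 1000 / 3600
m_dot = 298.2 kg/s


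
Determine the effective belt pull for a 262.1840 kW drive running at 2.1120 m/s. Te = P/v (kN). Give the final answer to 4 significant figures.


Te = P / v = 262.1840 / 2.1120
Te = 124.1 kN


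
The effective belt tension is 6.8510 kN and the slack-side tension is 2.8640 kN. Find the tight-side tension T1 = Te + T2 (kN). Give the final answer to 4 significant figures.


T1 = Te + T2 = 6.8510 + 2.8640
T1 = 9.715 kN


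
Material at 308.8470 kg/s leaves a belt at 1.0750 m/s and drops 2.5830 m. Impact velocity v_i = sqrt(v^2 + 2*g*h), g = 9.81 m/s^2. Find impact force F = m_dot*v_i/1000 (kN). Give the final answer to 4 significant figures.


v_i = sqrt(1.0750^2 + 2*9.81*2.5830) = 7.19959 m/s
F = 308.8470 * 7.19959 / 1000
F = 2.224 kN


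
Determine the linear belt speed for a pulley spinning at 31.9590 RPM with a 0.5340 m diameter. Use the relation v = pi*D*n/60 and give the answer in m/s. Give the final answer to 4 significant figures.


v = pi * 0.5340 * 31.9590 / 60
v = 0.8936 m/s


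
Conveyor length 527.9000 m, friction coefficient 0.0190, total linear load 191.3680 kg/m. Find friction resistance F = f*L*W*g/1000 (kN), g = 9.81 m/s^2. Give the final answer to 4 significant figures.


F = 0.0190 * 527.9000 * 191.3680 * 9.81 / 1000
F = 18.83 kN


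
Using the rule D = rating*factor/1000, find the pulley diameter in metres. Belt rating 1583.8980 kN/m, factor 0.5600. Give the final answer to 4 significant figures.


D = 1583.8980 * 0.5600 / 1000
D = 0.8870 m


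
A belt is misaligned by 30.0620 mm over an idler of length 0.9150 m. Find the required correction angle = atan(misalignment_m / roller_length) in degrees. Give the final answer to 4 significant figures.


misalign_m = 30.0620 / 1000 = 0.030062 m
angle = atan(0.030062 / 0.9150)
angle = 1.882 deg


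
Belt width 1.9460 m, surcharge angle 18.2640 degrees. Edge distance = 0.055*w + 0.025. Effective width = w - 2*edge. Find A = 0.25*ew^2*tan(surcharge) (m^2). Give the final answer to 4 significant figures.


edge = 0.055*1.9460 + 0.025 = 0.13203 m
ew = 1.9460 - 2*0.13203 = 1.68194 m
A = 0.25 * 1.68194^2 * tan(18.2640 deg)
A = 0.2334 m^2


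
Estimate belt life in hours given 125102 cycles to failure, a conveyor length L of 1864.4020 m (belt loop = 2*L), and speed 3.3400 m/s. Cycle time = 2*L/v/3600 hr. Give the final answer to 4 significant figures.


cycle_time = 2 * 1864.4020 / 3.3400 / 3600 = 0.310113 hr
life = 125102 * 0.310113 = 38800 hours


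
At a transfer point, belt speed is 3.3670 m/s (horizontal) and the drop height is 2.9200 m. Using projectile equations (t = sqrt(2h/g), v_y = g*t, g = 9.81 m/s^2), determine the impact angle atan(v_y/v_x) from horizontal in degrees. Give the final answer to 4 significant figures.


t = sqrt(2*2.9200/9.81) = 0.771564 s
v_y = 9.81 * 0.771564 = 7.56904 m/s
angle = atan(7.56904 / 3.3670) = 66.02 deg


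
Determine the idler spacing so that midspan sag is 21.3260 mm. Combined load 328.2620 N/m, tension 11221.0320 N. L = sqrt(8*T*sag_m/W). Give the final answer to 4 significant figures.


sag = 21.3260/1000 = 0.021326 m
L = sqrt(8 * 11221.0320 * 0.021326 / 328.2620)
L = 2.415 m


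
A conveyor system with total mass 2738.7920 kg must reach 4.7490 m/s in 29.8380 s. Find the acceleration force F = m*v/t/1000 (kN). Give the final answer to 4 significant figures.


F = 2738.7920 * 4.7490 / 29.8380 / 1000
F = 0.4359 kN


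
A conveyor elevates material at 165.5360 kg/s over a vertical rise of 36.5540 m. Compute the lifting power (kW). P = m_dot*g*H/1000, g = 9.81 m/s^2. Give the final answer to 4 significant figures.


P = 165.5360 * 9.81 * 36.5540 / 1000
P = 59.36 kW


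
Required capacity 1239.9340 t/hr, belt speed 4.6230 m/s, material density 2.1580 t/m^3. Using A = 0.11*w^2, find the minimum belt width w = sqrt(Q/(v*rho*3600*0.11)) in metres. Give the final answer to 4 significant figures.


A_req = 1239.9340 / (4.6230 * 2.1580 * 3600) = 0.034524 m^2
w = sqrt(0.034524 / 0.11)
w = 0.5602 m


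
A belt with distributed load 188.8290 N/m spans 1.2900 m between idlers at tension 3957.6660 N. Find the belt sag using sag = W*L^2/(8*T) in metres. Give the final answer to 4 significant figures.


sag = 188.8290 * 1.2900^2 / (8 * 3957.6660)
sag = 0.009925 m


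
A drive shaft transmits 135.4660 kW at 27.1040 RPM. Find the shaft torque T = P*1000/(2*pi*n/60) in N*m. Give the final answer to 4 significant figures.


omega = 2*pi*27.1040/60 = 2.83832 rad/s
T = 135.4660*1000 / 2.83832
T = 47730 N*m


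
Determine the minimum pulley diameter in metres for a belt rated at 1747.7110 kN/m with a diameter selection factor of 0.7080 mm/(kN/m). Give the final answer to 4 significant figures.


D = 1747.7110 * 0.7080 / 1000
D = 1.237 m


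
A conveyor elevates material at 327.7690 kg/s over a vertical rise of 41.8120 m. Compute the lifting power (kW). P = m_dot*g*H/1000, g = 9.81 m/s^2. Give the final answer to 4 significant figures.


P = 327.7690 * 9.81 * 41.8120 / 1000
P = 134.4 kW


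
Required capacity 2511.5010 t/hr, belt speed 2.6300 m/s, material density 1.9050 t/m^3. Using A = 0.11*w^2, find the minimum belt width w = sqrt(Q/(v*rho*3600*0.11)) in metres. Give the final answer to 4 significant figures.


A_req = 2511.5010 / (2.6300 * 1.9050 * 3600) = 0.139245 m^2
w = sqrt(0.139245 / 0.11)
w = 1.125 m


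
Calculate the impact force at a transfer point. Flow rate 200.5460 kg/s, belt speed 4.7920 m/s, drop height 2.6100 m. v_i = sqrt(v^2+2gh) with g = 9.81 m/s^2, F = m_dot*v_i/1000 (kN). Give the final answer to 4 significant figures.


v_i = sqrt(4.7920^2 + 2*9.81*2.6100) = 8.61229 m/s
F = 200.5460 * 8.61229 / 1000
F = 1.727 kN


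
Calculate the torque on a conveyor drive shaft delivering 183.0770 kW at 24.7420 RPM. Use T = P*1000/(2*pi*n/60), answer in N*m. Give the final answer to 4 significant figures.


omega = 2*pi*24.7420/60 = 2.59098 rad/s
T = 183.0770*1000 / 2.59098
T = 70660 N*m


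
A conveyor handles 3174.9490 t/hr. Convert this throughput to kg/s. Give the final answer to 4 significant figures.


m_dot = 3174.9490 * 1000 / 3600
m_dot = 881.9 kg/s


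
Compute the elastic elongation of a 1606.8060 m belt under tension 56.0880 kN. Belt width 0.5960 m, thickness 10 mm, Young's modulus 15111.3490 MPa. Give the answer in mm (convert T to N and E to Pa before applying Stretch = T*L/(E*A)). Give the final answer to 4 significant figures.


A = 0.5960 * 0.01 = 0.00596 m^2
Stretch = 56.0880*1000 * 1606.8060 / (15111.3490e6 * 0.00596) * 1000
Stretch = 1001 mm


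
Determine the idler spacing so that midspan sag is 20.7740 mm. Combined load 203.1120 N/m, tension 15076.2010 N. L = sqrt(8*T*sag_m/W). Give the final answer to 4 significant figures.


sag = 20.7740/1000 = 0.020774 m
L = sqrt(8 * 15076.2010 * 0.020774 / 203.1120)
L = 3.512 m


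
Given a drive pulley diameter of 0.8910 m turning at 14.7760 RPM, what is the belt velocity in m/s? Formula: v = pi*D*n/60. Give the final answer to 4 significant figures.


v = pi * 0.8910 * 14.7760 / 60
v = 0.6893 m/s


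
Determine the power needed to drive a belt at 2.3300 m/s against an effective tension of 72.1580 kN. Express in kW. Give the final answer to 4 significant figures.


P = Te * v = 72.1580 * 2.3300
P = 168.1 kW


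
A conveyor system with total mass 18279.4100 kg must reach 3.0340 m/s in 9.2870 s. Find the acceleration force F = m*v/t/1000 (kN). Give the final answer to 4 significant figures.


F = 18279.4100 * 3.0340 / 9.2870 / 1000
F = 5.972 kN


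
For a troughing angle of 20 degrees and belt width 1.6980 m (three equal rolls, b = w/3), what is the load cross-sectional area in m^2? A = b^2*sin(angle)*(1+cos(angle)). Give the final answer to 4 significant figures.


b = 1.6980/3 = 0.566 m
A = 0.566^2 * sin(20 deg) * (1 + cos(20 deg))
A = 0.2125 m^2


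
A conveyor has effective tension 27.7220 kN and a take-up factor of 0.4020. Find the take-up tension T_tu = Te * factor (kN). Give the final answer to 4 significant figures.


T_tu = 27.7220 * 0.4020
T_tu = 11.14 kN


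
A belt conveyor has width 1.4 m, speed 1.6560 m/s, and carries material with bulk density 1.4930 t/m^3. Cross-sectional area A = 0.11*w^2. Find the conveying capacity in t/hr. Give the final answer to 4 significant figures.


A = 0.11 * 1.4^2 = 0.2156 m^2
C = 0.2156 * 1.6560 * 1.4930 * 3600
C = 1919 t/hr


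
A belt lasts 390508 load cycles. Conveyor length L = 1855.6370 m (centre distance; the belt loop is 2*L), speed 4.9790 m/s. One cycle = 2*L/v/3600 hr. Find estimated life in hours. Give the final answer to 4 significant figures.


cycle_time = 2 * 1855.6370 / 4.9790 / 3600 = 0.207052 hr
life = 390508 * 0.207052 = 80860 hours


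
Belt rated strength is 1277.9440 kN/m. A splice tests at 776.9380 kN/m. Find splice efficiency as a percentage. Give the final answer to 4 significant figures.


Eff = 776.9380 / 1277.9440 * 100
Eff = 60.80 %


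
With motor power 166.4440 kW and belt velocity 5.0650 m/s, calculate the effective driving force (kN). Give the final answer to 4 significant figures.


Te = P / v = 166.4440 / 5.0650
Te = 32.86 kN


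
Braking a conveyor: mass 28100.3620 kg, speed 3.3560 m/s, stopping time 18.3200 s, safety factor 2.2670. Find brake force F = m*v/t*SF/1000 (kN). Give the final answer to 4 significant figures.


F = 28100.3620 * 3.3560 / 18.3200 * 2.2670 / 1000
F = 11.67 kN


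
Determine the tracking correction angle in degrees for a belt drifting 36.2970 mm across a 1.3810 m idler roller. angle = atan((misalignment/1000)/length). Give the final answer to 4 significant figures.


misalign_m = 36.2970 / 1000 = 0.036297 m
angle = atan(0.036297 / 1.3810)
angle = 1.506 deg


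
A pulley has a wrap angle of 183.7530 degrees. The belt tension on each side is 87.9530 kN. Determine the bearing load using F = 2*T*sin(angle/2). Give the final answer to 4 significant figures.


F = 2 * 87.9530 * sin(183.7530/2 deg)
F = 175.8 kN


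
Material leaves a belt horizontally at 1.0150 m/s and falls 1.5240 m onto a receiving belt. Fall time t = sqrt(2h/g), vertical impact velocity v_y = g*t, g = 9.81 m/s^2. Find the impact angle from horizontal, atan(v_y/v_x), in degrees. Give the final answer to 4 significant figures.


t = sqrt(2*1.5240/9.81) = 0.557408 s
v_y = 9.81 * 0.557408 = 5.46817 m/s
angle = atan(5.46817 / 1.0150) = 79.48 deg


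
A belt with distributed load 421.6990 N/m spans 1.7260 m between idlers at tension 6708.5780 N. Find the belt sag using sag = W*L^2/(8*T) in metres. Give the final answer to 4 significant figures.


sag = 421.6990 * 1.7260^2 / (8 * 6708.5780)
sag = 0.02341 m


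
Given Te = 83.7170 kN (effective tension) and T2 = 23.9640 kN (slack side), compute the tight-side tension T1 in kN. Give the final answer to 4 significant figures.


T1 = Te + T2 = 83.7170 + 23.9640
T1 = 107.7 kN


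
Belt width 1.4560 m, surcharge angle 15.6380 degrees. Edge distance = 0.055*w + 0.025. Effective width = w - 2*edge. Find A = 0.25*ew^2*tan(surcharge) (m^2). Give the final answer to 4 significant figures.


edge = 0.055*1.4560 + 0.025 = 0.10508 m
ew = 1.4560 - 2*0.10508 = 1.24584 m
A = 0.25 * 1.24584^2 * tan(15.6380 deg)
A = 0.1086 m^2


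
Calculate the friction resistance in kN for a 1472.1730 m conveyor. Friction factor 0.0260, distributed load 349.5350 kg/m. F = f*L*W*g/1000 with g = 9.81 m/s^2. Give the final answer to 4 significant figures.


F = 0.0260 * 1472.1730 * 349.5350 * 9.81 / 1000
F = 131.2 kN


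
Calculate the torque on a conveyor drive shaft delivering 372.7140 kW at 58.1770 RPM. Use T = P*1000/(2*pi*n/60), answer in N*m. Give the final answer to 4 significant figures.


omega = 2*pi*58.1770/60 = 6.09228 rad/s
T = 372.7140*1000 / 6.09228
T = 61180 N*m


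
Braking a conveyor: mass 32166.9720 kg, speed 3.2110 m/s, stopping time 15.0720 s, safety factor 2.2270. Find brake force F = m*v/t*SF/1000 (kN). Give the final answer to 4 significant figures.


F = 32166.9720 * 3.2110 / 15.0720 * 2.2270 / 1000
F = 15.26 kN


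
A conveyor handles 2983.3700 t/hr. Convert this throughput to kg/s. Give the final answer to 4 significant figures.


m_dot = 2983.3700 * 1000 / 3600
m_dot = 828.7 kg/s


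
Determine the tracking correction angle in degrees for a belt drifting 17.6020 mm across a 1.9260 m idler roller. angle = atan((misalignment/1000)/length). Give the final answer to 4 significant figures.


misalign_m = 17.6020 / 1000 = 0.017602 m
angle = atan(0.017602 / 1.9260)
angle = 0.5236 deg


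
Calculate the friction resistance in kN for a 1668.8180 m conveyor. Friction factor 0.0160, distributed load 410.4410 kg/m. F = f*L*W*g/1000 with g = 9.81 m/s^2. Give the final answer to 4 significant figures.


F = 0.0160 * 1668.8180 * 410.4410 * 9.81 / 1000
F = 107.5 kN


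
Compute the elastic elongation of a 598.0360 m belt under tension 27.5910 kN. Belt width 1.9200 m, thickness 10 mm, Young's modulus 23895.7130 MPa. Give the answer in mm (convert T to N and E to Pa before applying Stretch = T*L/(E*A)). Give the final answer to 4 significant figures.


A = 1.9200 * 0.01 = 0.01920 m^2
Stretch = 27.5910*1000 * 598.0360 / (23895.7130e6 * 0.01920) * 1000
Stretch = 35.96 mm


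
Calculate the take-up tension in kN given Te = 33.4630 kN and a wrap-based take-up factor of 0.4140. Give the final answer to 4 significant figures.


T_tu = 33.4630 * 0.4140
T_tu = 13.85 kN


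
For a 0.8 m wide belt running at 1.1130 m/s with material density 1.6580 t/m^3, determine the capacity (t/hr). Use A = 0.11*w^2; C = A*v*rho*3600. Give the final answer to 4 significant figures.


A = 0.11 * 0.8^2 = 0.0704 m^2
C = 0.0704 * 1.1130 * 1.6580 * 3600
C = 467.7 t/hr


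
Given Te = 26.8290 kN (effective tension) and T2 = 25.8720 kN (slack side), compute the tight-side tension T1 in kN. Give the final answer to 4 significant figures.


T1 = Te + T2 = 26.8290 + 25.8720
T1 = 52.70 kN


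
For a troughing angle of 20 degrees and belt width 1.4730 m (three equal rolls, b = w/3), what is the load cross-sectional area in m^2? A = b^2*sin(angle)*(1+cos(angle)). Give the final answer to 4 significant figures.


b = 1.4730/3 = 0.491 m
A = 0.491^2 * sin(20 deg) * (1 + cos(20 deg))
A = 0.1599 m^2
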